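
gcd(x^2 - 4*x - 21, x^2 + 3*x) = x + 3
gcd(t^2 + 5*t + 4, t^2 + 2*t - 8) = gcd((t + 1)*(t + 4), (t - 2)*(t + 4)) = t + 4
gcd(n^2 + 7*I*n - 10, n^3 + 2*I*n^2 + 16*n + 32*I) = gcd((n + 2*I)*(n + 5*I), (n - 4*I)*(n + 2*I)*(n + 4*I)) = n + 2*I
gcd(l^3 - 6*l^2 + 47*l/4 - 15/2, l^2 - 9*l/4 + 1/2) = l - 2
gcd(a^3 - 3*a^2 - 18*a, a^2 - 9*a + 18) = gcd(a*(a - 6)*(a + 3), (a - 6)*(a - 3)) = a - 6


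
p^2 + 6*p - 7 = (p - 1)*(p + 7)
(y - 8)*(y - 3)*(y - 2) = y^3 - 13*y^2 + 46*y - 48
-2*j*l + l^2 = l*(-2*j + l)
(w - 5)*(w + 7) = w^2 + 2*w - 35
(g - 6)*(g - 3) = g^2 - 9*g + 18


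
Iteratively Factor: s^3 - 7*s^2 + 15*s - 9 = (s - 3)*(s^2 - 4*s + 3) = (s - 3)^2*(s - 1)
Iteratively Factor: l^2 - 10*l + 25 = (l - 5)*(l - 5)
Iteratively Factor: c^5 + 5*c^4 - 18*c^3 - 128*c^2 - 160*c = (c + 2)*(c^4 + 3*c^3 - 24*c^2 - 80*c) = (c + 2)*(c + 4)*(c^3 - c^2 - 20*c) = (c - 5)*(c + 2)*(c + 4)*(c^2 + 4*c) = (c - 5)*(c + 2)*(c + 4)^2*(c)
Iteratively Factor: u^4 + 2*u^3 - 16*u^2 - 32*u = (u)*(u^3 + 2*u^2 - 16*u - 32) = u*(u + 2)*(u^2 - 16) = u*(u + 2)*(u + 4)*(u - 4)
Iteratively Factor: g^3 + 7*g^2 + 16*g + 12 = (g + 3)*(g^2 + 4*g + 4) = (g + 2)*(g + 3)*(g + 2)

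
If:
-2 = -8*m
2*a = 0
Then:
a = 0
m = 1/4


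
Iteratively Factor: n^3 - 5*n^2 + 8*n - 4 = (n - 2)*(n^2 - 3*n + 2) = (n - 2)*(n - 1)*(n - 2)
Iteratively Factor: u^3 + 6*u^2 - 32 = (u + 4)*(u^2 + 2*u - 8) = (u + 4)^2*(u - 2)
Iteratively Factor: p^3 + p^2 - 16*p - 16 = (p + 4)*(p^2 - 3*p - 4) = (p + 1)*(p + 4)*(p - 4)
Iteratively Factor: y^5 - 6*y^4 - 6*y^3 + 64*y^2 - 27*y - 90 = (y - 2)*(y^4 - 4*y^3 - 14*y^2 + 36*y + 45) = (y - 2)*(y + 1)*(y^3 - 5*y^2 - 9*y + 45) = (y - 2)*(y + 1)*(y + 3)*(y^2 - 8*y + 15) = (y - 5)*(y - 2)*(y + 1)*(y + 3)*(y - 3)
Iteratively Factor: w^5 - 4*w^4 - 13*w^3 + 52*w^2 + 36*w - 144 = (w + 2)*(w^4 - 6*w^3 - w^2 + 54*w - 72) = (w - 4)*(w + 2)*(w^3 - 2*w^2 - 9*w + 18) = (w - 4)*(w - 3)*(w + 2)*(w^2 + w - 6) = (w - 4)*(w - 3)*(w - 2)*(w + 2)*(w + 3)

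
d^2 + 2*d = d*(d + 2)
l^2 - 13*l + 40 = (l - 8)*(l - 5)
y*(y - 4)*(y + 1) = y^3 - 3*y^2 - 4*y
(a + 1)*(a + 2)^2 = a^3 + 5*a^2 + 8*a + 4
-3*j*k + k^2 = k*(-3*j + k)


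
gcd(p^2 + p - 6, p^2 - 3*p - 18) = p + 3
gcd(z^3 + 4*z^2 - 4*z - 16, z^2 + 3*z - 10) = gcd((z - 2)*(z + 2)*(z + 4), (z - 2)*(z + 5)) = z - 2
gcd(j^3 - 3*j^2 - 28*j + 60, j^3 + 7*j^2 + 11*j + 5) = j + 5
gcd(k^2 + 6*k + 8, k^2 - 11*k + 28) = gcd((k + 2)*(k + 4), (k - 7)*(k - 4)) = 1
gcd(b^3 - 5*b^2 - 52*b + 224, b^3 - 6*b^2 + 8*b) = b - 4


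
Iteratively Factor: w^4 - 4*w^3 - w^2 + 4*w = (w)*(w^3 - 4*w^2 - w + 4) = w*(w - 1)*(w^2 - 3*w - 4) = w*(w - 4)*(w - 1)*(w + 1)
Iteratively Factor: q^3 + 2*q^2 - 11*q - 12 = (q + 4)*(q^2 - 2*q - 3) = (q + 1)*(q + 4)*(q - 3)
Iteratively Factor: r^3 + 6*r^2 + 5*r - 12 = (r - 1)*(r^2 + 7*r + 12) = (r - 1)*(r + 3)*(r + 4)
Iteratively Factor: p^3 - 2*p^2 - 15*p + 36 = (p + 4)*(p^2 - 6*p + 9) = (p - 3)*(p + 4)*(p - 3)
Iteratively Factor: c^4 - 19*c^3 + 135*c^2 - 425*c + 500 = (c - 5)*(c^3 - 14*c^2 + 65*c - 100) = (c - 5)^2*(c^2 - 9*c + 20) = (c - 5)^2*(c - 4)*(c - 5)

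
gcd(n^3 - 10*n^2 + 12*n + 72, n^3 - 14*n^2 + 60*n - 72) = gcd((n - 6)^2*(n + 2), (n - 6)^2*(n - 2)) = n^2 - 12*n + 36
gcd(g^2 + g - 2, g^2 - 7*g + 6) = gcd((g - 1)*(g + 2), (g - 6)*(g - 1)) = g - 1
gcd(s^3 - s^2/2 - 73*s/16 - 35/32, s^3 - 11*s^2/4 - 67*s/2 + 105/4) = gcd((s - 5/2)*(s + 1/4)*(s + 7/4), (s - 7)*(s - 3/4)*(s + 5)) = 1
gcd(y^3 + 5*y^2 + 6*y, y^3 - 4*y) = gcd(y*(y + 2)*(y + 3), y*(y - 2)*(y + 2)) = y^2 + 2*y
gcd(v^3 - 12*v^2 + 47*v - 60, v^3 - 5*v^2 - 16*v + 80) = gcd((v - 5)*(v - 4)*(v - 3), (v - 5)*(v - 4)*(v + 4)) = v^2 - 9*v + 20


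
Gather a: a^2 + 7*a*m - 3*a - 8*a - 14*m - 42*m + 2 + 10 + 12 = a^2 + a*(7*m - 11) - 56*m + 24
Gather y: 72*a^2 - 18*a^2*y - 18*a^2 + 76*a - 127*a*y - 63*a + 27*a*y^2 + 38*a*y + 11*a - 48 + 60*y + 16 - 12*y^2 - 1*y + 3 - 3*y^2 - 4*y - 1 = 54*a^2 + 24*a + y^2*(27*a - 15) + y*(-18*a^2 - 89*a + 55) - 30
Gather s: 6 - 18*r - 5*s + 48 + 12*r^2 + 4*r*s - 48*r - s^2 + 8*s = 12*r^2 - 66*r - s^2 + s*(4*r + 3) + 54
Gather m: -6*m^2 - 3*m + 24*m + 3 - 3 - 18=-6*m^2 + 21*m - 18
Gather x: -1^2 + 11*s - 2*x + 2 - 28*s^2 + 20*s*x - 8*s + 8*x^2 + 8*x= -28*s^2 + 3*s + 8*x^2 + x*(20*s + 6) + 1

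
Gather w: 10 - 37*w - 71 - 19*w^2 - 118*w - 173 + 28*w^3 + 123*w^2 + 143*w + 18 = 28*w^3 + 104*w^2 - 12*w - 216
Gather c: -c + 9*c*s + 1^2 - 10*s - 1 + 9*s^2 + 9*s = c*(9*s - 1) + 9*s^2 - s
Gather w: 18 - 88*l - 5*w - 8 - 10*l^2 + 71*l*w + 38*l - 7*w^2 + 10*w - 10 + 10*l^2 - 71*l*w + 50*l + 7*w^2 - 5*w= 0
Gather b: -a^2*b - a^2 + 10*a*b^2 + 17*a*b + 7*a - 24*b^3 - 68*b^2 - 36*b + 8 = -a^2 + 7*a - 24*b^3 + b^2*(10*a - 68) + b*(-a^2 + 17*a - 36) + 8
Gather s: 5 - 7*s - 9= -7*s - 4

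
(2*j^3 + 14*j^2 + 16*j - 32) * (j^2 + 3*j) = 2*j^5 + 20*j^4 + 58*j^3 + 16*j^2 - 96*j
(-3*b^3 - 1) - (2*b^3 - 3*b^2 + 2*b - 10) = -5*b^3 + 3*b^2 - 2*b + 9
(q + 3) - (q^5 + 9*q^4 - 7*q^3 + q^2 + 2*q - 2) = -q^5 - 9*q^4 + 7*q^3 - q^2 - q + 5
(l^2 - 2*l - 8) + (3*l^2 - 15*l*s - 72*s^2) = 4*l^2 - 15*l*s - 2*l - 72*s^2 - 8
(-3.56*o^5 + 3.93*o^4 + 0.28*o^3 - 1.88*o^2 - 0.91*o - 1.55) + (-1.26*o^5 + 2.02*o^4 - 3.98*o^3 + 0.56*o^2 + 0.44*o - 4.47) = -4.82*o^5 + 5.95*o^4 - 3.7*o^3 - 1.32*o^2 - 0.47*o - 6.02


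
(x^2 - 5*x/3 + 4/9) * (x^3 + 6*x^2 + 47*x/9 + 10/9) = x^5 + 13*x^4/3 - 13*x^3/3 - 133*x^2/27 + 38*x/81 + 40/81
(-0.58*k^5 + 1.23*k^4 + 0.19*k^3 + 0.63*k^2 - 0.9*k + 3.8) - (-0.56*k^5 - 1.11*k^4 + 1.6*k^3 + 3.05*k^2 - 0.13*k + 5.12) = -0.0199999999999999*k^5 + 2.34*k^4 - 1.41*k^3 - 2.42*k^2 - 0.77*k - 1.32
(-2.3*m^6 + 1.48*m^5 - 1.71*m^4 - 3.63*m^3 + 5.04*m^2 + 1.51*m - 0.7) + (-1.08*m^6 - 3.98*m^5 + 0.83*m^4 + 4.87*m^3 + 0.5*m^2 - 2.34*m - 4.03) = -3.38*m^6 - 2.5*m^5 - 0.88*m^4 + 1.24*m^3 + 5.54*m^2 - 0.83*m - 4.73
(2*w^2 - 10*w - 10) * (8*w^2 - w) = 16*w^4 - 82*w^3 - 70*w^2 + 10*w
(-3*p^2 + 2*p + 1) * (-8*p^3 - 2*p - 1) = 24*p^5 - 16*p^4 - 2*p^3 - p^2 - 4*p - 1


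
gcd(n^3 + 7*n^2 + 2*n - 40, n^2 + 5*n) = n + 5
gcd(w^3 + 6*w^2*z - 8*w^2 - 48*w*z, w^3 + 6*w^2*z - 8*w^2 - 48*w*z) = w^3 + 6*w^2*z - 8*w^2 - 48*w*z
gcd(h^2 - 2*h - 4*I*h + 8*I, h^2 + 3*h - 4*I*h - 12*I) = h - 4*I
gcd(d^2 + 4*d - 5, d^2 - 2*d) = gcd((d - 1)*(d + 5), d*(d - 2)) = 1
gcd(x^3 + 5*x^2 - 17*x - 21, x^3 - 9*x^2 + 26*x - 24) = x - 3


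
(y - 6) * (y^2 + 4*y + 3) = y^3 - 2*y^2 - 21*y - 18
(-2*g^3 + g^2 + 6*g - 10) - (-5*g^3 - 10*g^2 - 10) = 3*g^3 + 11*g^2 + 6*g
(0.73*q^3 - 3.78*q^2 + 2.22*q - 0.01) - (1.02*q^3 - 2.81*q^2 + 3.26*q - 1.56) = -0.29*q^3 - 0.97*q^2 - 1.04*q + 1.55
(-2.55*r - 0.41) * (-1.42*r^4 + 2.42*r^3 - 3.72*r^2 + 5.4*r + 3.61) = 3.621*r^5 - 5.5888*r^4 + 8.4938*r^3 - 12.2448*r^2 - 11.4195*r - 1.4801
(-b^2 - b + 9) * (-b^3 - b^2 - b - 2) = b^5 + 2*b^4 - 7*b^3 - 6*b^2 - 7*b - 18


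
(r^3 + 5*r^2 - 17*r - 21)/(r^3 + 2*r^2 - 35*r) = (r^2 - 2*r - 3)/(r*(r - 5))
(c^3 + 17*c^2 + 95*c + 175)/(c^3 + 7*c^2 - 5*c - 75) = (c + 7)/(c - 3)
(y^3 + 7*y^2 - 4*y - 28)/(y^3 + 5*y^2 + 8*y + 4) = (y^2 + 5*y - 14)/(y^2 + 3*y + 2)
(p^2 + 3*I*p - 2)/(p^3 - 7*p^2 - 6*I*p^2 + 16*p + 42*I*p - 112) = (p + I)/(p^2 - p*(7 + 8*I) + 56*I)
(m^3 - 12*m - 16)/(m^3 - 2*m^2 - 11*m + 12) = (m^2 + 4*m + 4)/(m^2 + 2*m - 3)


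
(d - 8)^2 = d^2 - 16*d + 64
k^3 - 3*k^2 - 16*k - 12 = (k - 6)*(k + 1)*(k + 2)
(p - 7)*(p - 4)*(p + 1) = p^3 - 10*p^2 + 17*p + 28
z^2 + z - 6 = (z - 2)*(z + 3)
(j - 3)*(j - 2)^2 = j^3 - 7*j^2 + 16*j - 12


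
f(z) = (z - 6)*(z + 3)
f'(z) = 2*z - 3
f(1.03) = -20.03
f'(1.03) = -0.94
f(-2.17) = -6.78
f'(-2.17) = -7.34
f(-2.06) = -7.58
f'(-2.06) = -7.12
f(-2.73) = -2.36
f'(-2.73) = -8.46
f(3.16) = -17.49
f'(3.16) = 3.32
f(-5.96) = 35.40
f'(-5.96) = -14.92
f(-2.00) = -8.00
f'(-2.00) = -7.00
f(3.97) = -14.15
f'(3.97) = 4.94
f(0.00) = -18.00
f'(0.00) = -3.00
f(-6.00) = 36.00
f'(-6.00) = -15.00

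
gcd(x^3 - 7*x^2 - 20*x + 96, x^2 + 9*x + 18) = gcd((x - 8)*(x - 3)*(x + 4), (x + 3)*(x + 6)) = 1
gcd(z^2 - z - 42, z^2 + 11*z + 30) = z + 6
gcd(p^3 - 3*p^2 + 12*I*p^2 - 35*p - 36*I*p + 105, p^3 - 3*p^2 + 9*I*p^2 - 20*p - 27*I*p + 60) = p^2 + p*(-3 + 5*I) - 15*I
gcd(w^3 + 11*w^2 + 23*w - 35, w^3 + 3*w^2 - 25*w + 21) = w^2 + 6*w - 7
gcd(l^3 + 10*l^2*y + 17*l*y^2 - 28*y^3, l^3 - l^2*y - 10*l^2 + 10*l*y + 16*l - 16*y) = -l + y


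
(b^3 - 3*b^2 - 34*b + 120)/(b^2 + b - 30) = b - 4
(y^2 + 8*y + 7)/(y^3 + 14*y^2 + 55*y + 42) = 1/(y + 6)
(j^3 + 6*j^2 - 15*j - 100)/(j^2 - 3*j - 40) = (j^2 + j - 20)/(j - 8)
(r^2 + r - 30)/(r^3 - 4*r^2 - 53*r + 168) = (r^2 + r - 30)/(r^3 - 4*r^2 - 53*r + 168)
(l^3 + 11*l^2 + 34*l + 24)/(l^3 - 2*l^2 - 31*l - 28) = (l + 6)/(l - 7)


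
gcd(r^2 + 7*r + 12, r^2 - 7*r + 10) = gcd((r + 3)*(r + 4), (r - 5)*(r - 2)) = 1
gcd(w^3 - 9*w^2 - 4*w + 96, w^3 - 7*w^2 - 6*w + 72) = w^2 - w - 12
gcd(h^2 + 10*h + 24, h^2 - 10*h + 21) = 1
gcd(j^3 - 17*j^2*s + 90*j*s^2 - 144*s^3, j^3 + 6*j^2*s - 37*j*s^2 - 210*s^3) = -j + 6*s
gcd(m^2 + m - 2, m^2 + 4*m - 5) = m - 1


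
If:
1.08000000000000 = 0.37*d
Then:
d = 2.92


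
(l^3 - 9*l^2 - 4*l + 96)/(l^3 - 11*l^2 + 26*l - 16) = (l^2 - l - 12)/(l^2 - 3*l + 2)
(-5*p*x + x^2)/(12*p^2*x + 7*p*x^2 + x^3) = (-5*p + x)/(12*p^2 + 7*p*x + x^2)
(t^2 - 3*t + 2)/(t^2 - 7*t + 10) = (t - 1)/(t - 5)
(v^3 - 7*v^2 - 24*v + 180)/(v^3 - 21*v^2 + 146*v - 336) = (v^2 - v - 30)/(v^2 - 15*v + 56)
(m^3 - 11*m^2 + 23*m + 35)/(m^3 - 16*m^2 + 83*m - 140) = (m + 1)/(m - 4)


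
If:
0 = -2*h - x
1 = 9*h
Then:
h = 1/9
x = -2/9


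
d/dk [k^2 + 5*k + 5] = 2*k + 5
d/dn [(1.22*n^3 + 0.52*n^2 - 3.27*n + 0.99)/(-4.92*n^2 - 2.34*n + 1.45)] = (-6.0024*n^4 - 5.7096*n^3 - 11.9982*n^2 + 11.2496*n - 2.4249)/(24.2064*n^4 + 23.0256*n^3 - 8.7924*n^2 - 6.786*n + 2.1025)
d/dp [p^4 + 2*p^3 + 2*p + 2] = 4*p^3 + 6*p^2 + 2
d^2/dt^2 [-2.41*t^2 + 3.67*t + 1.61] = -4.82000000000000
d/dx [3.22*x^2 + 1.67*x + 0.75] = 6.44*x + 1.67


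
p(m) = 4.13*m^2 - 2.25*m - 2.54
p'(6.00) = 47.31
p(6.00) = 132.64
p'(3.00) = 22.53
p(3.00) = 27.88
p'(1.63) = 11.21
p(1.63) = 4.77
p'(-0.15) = -3.49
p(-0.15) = -2.11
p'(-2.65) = -24.14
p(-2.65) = 32.43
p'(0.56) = 2.38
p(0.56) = -2.50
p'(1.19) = 7.58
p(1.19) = 0.63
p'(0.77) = 4.11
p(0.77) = -1.82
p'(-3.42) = -30.50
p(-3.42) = 53.46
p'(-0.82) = -9.02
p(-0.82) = 2.08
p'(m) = 8.26*m - 2.25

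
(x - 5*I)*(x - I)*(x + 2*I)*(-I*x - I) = -I*x^4 - 4*x^3 - I*x^3 - 4*x^2 - 7*I*x^2 - 10*x - 7*I*x - 10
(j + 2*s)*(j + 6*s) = j^2 + 8*j*s + 12*s^2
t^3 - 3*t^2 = t^2*(t - 3)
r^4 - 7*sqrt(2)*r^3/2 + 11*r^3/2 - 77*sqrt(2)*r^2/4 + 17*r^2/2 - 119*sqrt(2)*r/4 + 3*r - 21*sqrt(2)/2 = (r + 1/2)*(r + 2)*(r + 3)*(r - 7*sqrt(2)/2)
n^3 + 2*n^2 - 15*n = n*(n - 3)*(n + 5)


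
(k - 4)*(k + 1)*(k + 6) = k^3 + 3*k^2 - 22*k - 24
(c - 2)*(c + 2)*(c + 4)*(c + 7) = c^4 + 11*c^3 + 24*c^2 - 44*c - 112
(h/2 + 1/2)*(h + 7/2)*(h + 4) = h^3/2 + 17*h^2/4 + 43*h/4 + 7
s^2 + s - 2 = (s - 1)*(s + 2)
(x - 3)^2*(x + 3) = x^3 - 3*x^2 - 9*x + 27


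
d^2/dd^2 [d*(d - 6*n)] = 2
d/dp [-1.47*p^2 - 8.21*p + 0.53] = -2.94*p - 8.21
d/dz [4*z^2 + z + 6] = 8*z + 1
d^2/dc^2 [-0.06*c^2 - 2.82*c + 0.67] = -0.120000000000000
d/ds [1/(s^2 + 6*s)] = 2*(-s - 3)/(s^2*(s + 6)^2)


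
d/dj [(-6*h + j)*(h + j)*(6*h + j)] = -36*h^2 + 2*h*j + 3*j^2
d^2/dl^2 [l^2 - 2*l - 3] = 2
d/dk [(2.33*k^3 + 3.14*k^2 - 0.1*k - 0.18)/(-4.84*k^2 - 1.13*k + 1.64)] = (-11.2772*k^4 - 5.2658*k^3 + 7.4314*k^2 + 8.5568*k - 0.3674)/(23.4256*k^4 + 10.9384*k^3 - 14.5983*k^2 - 3.7064*k + 2.6896)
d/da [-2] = 0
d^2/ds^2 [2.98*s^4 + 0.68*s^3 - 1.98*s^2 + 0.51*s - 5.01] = 35.76*s^2 + 4.08*s - 3.96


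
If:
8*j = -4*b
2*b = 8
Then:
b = 4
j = -2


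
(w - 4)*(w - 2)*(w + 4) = w^3 - 2*w^2 - 16*w + 32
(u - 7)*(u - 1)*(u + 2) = u^3 - 6*u^2 - 9*u + 14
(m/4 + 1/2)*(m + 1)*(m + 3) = m^3/4 + 3*m^2/2 + 11*m/4 + 3/2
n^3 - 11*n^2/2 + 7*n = n*(n - 7/2)*(n - 2)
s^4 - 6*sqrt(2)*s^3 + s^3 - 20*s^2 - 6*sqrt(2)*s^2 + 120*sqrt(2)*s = s*(s - 4)*(s + 5)*(s - 6*sqrt(2))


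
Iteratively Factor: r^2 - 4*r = (r)*(r - 4)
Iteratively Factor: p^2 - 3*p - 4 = (p + 1)*(p - 4)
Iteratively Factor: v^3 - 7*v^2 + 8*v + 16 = (v + 1)*(v^2 - 8*v + 16) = (v - 4)*(v + 1)*(v - 4)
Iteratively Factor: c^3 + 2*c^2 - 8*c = (c)*(c^2 + 2*c - 8) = c*(c + 4)*(c - 2)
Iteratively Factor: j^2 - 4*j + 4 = (j - 2)*(j - 2)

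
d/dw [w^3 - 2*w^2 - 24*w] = 3*w^2 - 4*w - 24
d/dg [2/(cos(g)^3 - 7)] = 6*sin(g)*cos(g)^2/(cos(g)^3 - 7)^2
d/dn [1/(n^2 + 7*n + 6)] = (-2*n - 7)/(n^2 + 7*n + 6)^2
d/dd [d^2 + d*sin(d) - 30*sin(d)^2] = d*cos(d) + 2*d + sin(d) - 30*sin(2*d)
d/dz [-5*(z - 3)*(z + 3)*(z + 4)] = -15*z^2 - 40*z + 45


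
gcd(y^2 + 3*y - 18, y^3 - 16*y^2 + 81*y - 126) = y - 3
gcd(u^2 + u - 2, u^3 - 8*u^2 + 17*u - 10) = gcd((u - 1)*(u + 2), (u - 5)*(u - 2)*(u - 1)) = u - 1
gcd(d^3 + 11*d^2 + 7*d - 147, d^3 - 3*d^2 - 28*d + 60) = 1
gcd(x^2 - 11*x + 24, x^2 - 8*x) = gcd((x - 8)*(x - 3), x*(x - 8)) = x - 8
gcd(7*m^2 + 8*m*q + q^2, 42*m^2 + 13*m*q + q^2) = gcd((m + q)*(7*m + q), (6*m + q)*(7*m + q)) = 7*m + q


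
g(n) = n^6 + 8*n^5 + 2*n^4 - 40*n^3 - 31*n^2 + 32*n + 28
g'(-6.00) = -460.00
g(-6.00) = -5600.00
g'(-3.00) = 704.00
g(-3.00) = -320.00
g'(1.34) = -92.41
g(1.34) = -34.23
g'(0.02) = 30.71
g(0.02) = 28.63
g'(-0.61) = 28.38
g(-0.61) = 5.68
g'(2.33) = 928.22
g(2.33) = 196.62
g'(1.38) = -85.96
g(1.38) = -37.80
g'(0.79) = -70.50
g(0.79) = 17.70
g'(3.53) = 8169.39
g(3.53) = 4625.53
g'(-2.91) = 615.43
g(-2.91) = -260.67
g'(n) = 6*n^5 + 40*n^4 + 8*n^3 - 120*n^2 - 62*n + 32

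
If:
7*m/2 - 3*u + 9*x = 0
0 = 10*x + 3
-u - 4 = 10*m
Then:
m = -93/335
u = -82/67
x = -3/10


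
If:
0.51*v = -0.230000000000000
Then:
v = -0.45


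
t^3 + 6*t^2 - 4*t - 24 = (t - 2)*(t + 2)*(t + 6)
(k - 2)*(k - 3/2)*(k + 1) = k^3 - 5*k^2/2 - k/2 + 3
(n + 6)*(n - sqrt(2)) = n^2 - sqrt(2)*n + 6*n - 6*sqrt(2)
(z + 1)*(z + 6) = z^2 + 7*z + 6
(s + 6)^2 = s^2 + 12*s + 36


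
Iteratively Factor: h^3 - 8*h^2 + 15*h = (h - 3)*(h^2 - 5*h) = (h - 5)*(h - 3)*(h)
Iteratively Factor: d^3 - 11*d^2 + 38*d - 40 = (d - 2)*(d^2 - 9*d + 20) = (d - 5)*(d - 2)*(d - 4)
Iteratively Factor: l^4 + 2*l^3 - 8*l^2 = (l + 4)*(l^3 - 2*l^2) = l*(l + 4)*(l^2 - 2*l) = l*(l - 2)*(l + 4)*(l)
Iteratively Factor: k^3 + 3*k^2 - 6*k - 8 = (k + 4)*(k^2 - k - 2) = (k + 1)*(k + 4)*(k - 2)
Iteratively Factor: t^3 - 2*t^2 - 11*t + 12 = (t + 3)*(t^2 - 5*t + 4) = (t - 4)*(t + 3)*(t - 1)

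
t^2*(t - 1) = t^3 - t^2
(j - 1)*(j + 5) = j^2 + 4*j - 5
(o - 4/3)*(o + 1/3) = o^2 - o - 4/9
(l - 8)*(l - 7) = l^2 - 15*l + 56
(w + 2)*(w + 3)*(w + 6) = w^3 + 11*w^2 + 36*w + 36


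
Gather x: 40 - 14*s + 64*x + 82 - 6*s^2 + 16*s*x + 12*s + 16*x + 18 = -6*s^2 - 2*s + x*(16*s + 80) + 140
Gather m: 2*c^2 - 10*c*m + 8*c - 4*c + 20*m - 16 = 2*c^2 + 4*c + m*(20 - 10*c) - 16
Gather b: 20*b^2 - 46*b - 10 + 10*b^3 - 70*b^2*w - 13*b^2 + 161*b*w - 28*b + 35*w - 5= 10*b^3 + b^2*(7 - 70*w) + b*(161*w - 74) + 35*w - 15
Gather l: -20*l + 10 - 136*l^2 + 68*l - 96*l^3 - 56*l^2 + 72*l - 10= -96*l^3 - 192*l^2 + 120*l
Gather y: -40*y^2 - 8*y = -40*y^2 - 8*y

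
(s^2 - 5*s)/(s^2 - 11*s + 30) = s/(s - 6)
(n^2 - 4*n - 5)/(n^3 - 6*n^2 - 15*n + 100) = (n + 1)/(n^2 - n - 20)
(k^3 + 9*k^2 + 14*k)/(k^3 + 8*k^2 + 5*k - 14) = k/(k - 1)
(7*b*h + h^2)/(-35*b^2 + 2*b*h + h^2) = -h/(5*b - h)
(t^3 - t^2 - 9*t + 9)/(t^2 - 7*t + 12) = (t^2 + 2*t - 3)/(t - 4)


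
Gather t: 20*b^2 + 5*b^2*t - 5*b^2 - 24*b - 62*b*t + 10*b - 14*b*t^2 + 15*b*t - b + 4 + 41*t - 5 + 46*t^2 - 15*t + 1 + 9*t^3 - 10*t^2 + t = 15*b^2 - 15*b + 9*t^3 + t^2*(36 - 14*b) + t*(5*b^2 - 47*b + 27)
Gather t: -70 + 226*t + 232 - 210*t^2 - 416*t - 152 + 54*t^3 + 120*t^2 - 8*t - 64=54*t^3 - 90*t^2 - 198*t - 54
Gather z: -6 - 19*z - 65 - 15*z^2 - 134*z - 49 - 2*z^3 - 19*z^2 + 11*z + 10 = -2*z^3 - 34*z^2 - 142*z - 110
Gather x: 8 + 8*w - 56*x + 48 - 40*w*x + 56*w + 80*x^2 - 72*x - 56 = 64*w + 80*x^2 + x*(-40*w - 128)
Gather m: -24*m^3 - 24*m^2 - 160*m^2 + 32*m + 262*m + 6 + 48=-24*m^3 - 184*m^2 + 294*m + 54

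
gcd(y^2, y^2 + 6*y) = y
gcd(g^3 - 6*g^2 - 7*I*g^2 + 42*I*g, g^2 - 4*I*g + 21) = g - 7*I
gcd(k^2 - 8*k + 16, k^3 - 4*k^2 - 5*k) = 1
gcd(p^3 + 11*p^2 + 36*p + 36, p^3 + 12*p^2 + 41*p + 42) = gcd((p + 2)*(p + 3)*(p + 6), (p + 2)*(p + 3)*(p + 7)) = p^2 + 5*p + 6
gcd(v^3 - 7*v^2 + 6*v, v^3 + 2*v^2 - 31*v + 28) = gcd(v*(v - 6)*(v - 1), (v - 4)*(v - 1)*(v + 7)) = v - 1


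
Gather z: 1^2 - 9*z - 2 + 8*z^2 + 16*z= 8*z^2 + 7*z - 1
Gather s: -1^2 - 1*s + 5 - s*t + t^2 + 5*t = s*(-t - 1) + t^2 + 5*t + 4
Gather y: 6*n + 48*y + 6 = 6*n + 48*y + 6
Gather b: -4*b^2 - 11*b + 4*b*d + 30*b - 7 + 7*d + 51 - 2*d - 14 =-4*b^2 + b*(4*d + 19) + 5*d + 30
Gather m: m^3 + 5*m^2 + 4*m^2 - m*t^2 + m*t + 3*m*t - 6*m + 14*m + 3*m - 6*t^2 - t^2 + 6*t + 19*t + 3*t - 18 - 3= m^3 + 9*m^2 + m*(-t^2 + 4*t + 11) - 7*t^2 + 28*t - 21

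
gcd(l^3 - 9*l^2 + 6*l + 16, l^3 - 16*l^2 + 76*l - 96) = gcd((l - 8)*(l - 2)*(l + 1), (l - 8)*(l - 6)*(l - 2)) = l^2 - 10*l + 16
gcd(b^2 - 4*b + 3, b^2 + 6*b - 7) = b - 1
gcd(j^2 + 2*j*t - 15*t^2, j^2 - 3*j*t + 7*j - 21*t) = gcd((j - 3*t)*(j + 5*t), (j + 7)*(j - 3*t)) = -j + 3*t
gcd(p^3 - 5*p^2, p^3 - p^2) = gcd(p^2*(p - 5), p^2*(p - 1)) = p^2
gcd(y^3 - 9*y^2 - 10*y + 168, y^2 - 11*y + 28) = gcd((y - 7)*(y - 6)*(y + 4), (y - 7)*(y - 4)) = y - 7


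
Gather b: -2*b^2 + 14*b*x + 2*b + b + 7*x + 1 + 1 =-2*b^2 + b*(14*x + 3) + 7*x + 2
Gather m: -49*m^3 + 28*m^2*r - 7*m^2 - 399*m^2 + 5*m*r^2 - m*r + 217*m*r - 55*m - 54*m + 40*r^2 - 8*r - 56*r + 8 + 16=-49*m^3 + m^2*(28*r - 406) + m*(5*r^2 + 216*r - 109) + 40*r^2 - 64*r + 24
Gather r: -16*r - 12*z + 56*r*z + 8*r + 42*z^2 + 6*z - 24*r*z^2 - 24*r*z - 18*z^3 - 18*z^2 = r*(-24*z^2 + 32*z - 8) - 18*z^3 + 24*z^2 - 6*z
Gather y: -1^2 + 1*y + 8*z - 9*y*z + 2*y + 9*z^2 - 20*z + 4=y*(3 - 9*z) + 9*z^2 - 12*z + 3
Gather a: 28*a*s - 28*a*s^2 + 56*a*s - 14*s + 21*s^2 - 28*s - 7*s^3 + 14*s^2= a*(-28*s^2 + 84*s) - 7*s^3 + 35*s^2 - 42*s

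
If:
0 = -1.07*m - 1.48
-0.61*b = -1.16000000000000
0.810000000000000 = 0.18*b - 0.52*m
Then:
No Solution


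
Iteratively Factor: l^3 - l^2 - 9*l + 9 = (l - 1)*(l^2 - 9) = (l - 1)*(l + 3)*(l - 3)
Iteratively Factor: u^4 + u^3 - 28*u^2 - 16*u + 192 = (u - 3)*(u^3 + 4*u^2 - 16*u - 64) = (u - 3)*(u + 4)*(u^2 - 16) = (u - 4)*(u - 3)*(u + 4)*(u + 4)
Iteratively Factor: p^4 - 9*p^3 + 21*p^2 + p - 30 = (p - 3)*(p^3 - 6*p^2 + 3*p + 10) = (p - 3)*(p + 1)*(p^2 - 7*p + 10) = (p - 5)*(p - 3)*(p + 1)*(p - 2)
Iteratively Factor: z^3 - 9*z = (z - 3)*(z^2 + 3*z) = z*(z - 3)*(z + 3)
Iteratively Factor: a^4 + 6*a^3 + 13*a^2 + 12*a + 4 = (a + 2)*(a^3 + 4*a^2 + 5*a + 2) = (a + 1)*(a + 2)*(a^2 + 3*a + 2) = (a + 1)*(a + 2)^2*(a + 1)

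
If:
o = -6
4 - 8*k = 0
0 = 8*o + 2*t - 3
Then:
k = 1/2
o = -6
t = 51/2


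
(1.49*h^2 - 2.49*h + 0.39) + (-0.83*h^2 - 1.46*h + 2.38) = 0.66*h^2 - 3.95*h + 2.77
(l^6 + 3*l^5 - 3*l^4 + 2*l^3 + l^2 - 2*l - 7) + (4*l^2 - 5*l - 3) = l^6 + 3*l^5 - 3*l^4 + 2*l^3 + 5*l^2 - 7*l - 10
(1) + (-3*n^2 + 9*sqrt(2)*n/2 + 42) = -3*n^2 + 9*sqrt(2)*n/2 + 43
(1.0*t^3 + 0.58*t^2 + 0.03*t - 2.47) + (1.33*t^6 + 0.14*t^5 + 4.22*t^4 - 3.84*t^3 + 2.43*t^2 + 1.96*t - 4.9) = 1.33*t^6 + 0.14*t^5 + 4.22*t^4 - 2.84*t^3 + 3.01*t^2 + 1.99*t - 7.37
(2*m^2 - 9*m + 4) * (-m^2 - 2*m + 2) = -2*m^4 + 5*m^3 + 18*m^2 - 26*m + 8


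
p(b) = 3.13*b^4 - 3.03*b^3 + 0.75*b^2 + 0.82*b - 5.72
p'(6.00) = 2386.90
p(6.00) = 3428.20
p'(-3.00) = -423.53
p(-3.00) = 333.91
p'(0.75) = 2.11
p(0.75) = -4.97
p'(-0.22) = -0.08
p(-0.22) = -5.82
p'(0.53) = 0.93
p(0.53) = -5.28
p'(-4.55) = -1373.53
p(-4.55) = 1632.99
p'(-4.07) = -999.95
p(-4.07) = 1066.51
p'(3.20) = 322.79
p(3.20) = 233.50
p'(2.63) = 169.65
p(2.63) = 96.25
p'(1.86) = 52.73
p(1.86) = 16.36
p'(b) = 12.52*b^3 - 9.09*b^2 + 1.5*b + 0.82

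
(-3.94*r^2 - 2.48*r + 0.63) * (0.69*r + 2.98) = -2.7186*r^3 - 13.4524*r^2 - 6.9557*r + 1.8774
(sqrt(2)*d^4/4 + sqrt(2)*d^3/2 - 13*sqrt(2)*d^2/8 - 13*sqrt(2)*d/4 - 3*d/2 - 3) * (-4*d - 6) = -sqrt(2)*d^5 - 7*sqrt(2)*d^4/2 + 7*sqrt(2)*d^3/2 + 6*d^2 + 91*sqrt(2)*d^2/4 + 21*d + 39*sqrt(2)*d/2 + 18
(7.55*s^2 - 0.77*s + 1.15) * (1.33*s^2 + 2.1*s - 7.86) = 10.0415*s^4 + 14.8309*s^3 - 59.4305*s^2 + 8.4672*s - 9.039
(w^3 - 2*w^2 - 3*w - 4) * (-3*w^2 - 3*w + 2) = -3*w^5 + 3*w^4 + 17*w^3 + 17*w^2 + 6*w - 8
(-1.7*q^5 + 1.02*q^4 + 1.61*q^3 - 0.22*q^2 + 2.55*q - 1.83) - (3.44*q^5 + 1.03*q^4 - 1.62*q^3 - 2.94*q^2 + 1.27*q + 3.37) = -5.14*q^5 - 0.01*q^4 + 3.23*q^3 + 2.72*q^2 + 1.28*q - 5.2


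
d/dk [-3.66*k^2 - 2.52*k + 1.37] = -7.32*k - 2.52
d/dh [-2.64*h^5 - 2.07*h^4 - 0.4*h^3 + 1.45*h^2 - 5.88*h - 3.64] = -13.2*h^4 - 8.28*h^3 - 1.2*h^2 + 2.9*h - 5.88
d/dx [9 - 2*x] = -2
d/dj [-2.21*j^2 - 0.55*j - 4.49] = -4.42*j - 0.55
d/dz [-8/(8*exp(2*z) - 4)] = 8*exp(2*z)/(2*exp(2*z) - 1)^2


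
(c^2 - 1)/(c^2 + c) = (c - 1)/c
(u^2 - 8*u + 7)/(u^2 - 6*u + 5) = (u - 7)/(u - 5)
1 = 1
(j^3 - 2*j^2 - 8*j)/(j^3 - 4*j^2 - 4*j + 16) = j/(j - 2)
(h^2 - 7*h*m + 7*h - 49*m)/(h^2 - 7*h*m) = (h + 7)/h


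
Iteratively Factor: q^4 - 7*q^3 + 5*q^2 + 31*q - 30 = (q - 3)*(q^3 - 4*q^2 - 7*q + 10) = (q - 3)*(q + 2)*(q^2 - 6*q + 5) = (q - 5)*(q - 3)*(q + 2)*(q - 1)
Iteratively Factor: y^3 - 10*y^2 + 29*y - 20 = (y - 4)*(y^2 - 6*y + 5) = (y - 5)*(y - 4)*(y - 1)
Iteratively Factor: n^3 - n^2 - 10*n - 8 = (n + 2)*(n^2 - 3*n - 4) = (n - 4)*(n + 2)*(n + 1)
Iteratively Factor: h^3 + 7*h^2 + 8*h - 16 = (h + 4)*(h^2 + 3*h - 4) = (h + 4)^2*(h - 1)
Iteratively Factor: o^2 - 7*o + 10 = (o - 2)*(o - 5)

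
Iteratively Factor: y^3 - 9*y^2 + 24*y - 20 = (y - 5)*(y^2 - 4*y + 4) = (y - 5)*(y - 2)*(y - 2)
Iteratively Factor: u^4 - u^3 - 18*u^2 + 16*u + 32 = (u - 2)*(u^3 + u^2 - 16*u - 16) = (u - 4)*(u - 2)*(u^2 + 5*u + 4) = (u - 4)*(u - 2)*(u + 1)*(u + 4)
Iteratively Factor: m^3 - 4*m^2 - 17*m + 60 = (m + 4)*(m^2 - 8*m + 15) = (m - 5)*(m + 4)*(m - 3)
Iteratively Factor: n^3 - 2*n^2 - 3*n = (n)*(n^2 - 2*n - 3) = n*(n - 3)*(n + 1)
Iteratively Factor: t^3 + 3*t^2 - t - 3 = (t + 1)*(t^2 + 2*t - 3) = (t - 1)*(t + 1)*(t + 3)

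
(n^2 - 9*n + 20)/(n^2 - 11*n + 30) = (n - 4)/(n - 6)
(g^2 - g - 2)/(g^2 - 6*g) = (g^2 - g - 2)/(g*(g - 6))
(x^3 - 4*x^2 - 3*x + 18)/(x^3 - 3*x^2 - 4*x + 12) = (x - 3)/(x - 2)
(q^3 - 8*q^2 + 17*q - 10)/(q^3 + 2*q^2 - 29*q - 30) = (q^2 - 3*q + 2)/(q^2 + 7*q + 6)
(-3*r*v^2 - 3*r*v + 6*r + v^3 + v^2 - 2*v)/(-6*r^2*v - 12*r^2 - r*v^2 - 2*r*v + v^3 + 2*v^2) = (v - 1)/(2*r + v)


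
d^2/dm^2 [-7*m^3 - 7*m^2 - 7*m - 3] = -42*m - 14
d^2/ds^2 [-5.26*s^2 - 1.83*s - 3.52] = -10.5200000000000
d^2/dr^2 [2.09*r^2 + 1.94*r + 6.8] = 4.18000000000000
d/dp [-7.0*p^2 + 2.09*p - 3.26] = 2.09 - 14.0*p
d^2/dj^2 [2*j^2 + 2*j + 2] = 4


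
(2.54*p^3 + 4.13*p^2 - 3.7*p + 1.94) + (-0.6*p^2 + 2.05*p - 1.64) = 2.54*p^3 + 3.53*p^2 - 1.65*p + 0.3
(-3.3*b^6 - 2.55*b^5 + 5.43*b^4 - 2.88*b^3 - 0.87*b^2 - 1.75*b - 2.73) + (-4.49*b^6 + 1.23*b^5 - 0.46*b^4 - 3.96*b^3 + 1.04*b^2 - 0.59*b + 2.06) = -7.79*b^6 - 1.32*b^5 + 4.97*b^4 - 6.84*b^3 + 0.17*b^2 - 2.34*b - 0.67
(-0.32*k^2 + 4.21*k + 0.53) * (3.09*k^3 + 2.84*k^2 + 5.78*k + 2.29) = -0.9888*k^5 + 12.1001*k^4 + 11.7445*k^3 + 25.1062*k^2 + 12.7043*k + 1.2137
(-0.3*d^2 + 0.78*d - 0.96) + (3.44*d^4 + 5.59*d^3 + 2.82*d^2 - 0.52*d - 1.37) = 3.44*d^4 + 5.59*d^3 + 2.52*d^2 + 0.26*d - 2.33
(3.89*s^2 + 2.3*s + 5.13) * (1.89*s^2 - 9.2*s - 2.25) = 7.3521*s^4 - 31.441*s^3 - 20.2168*s^2 - 52.371*s - 11.5425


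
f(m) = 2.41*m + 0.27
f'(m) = 2.41000000000000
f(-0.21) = -0.24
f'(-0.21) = 2.41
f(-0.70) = -1.42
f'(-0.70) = 2.41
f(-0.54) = -1.03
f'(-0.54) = 2.41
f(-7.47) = -17.73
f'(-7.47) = 2.41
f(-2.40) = -5.51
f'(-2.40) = 2.41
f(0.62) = 1.76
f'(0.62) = 2.41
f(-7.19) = -17.06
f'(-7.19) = 2.41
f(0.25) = 0.87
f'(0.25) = 2.41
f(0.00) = 0.27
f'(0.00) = 2.41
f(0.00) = 0.27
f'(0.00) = 2.41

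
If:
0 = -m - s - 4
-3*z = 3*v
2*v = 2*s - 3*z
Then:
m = -z/2 - 4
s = z/2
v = -z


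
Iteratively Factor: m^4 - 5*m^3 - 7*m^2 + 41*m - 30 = (m + 3)*(m^3 - 8*m^2 + 17*m - 10) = (m - 1)*(m + 3)*(m^2 - 7*m + 10) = (m - 2)*(m - 1)*(m + 3)*(m - 5)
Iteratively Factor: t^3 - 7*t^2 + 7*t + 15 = (t - 5)*(t^2 - 2*t - 3) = (t - 5)*(t - 3)*(t + 1)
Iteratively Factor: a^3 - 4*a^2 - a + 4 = (a + 1)*(a^2 - 5*a + 4) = (a - 1)*(a + 1)*(a - 4)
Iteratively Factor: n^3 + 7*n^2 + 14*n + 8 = (n + 4)*(n^2 + 3*n + 2) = (n + 2)*(n + 4)*(n + 1)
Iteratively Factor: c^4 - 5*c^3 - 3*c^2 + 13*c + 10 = (c - 5)*(c^3 - 3*c - 2) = (c - 5)*(c + 1)*(c^2 - c - 2) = (c - 5)*(c + 1)^2*(c - 2)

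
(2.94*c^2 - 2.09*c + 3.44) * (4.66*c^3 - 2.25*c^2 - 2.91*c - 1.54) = 13.7004*c^5 - 16.3544*c^4 + 12.1775*c^3 - 6.1857*c^2 - 6.7918*c - 5.2976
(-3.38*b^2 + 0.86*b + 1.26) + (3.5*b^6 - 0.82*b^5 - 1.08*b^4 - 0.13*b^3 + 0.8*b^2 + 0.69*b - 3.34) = 3.5*b^6 - 0.82*b^5 - 1.08*b^4 - 0.13*b^3 - 2.58*b^2 + 1.55*b - 2.08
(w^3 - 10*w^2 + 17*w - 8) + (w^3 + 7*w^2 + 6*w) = 2*w^3 - 3*w^2 + 23*w - 8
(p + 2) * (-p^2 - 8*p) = -p^3 - 10*p^2 - 16*p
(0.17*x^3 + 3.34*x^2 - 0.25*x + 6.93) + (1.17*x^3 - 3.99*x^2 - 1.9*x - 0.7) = 1.34*x^3 - 0.65*x^2 - 2.15*x + 6.23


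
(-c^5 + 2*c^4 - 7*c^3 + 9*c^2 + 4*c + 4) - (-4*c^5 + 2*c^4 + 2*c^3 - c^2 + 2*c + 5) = 3*c^5 - 9*c^3 + 10*c^2 + 2*c - 1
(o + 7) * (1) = o + 7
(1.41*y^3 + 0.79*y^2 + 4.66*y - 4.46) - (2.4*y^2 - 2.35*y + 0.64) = 1.41*y^3 - 1.61*y^2 + 7.01*y - 5.1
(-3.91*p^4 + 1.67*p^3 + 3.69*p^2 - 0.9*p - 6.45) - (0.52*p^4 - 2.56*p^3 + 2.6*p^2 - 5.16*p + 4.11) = -4.43*p^4 + 4.23*p^3 + 1.09*p^2 + 4.26*p - 10.56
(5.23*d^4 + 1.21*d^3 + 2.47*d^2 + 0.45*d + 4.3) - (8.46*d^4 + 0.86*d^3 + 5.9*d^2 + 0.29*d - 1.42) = -3.23*d^4 + 0.35*d^3 - 3.43*d^2 + 0.16*d + 5.72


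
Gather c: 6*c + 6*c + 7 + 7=12*c + 14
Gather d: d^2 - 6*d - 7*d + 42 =d^2 - 13*d + 42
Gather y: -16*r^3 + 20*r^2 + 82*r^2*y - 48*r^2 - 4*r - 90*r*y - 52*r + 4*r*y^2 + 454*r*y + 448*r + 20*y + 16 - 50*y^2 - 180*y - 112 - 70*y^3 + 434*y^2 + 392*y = -16*r^3 - 28*r^2 + 392*r - 70*y^3 + y^2*(4*r + 384) + y*(82*r^2 + 364*r + 232) - 96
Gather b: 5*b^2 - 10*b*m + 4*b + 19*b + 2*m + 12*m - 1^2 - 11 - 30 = 5*b^2 + b*(23 - 10*m) + 14*m - 42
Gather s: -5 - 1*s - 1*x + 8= -s - x + 3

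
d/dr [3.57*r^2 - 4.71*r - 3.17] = 7.14*r - 4.71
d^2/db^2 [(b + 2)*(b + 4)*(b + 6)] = 6*b + 24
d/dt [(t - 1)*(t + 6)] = 2*t + 5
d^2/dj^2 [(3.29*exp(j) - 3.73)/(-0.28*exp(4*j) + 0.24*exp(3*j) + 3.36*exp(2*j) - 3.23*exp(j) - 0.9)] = (-2.321424*exp(8*j) + 7.11088*exp(7*j) - 0.332639999999969*exp(6*j) - 21.35646*exp(5*j) + 0.608524000000045*exp(4*j) + 102.674448*exp(3*j) - 173.885472*exp(2*j) + 93.596827*exp(j) - 13.50801)*exp(j)/(0.021952*exp(12*j) - 0.056448*exp(11*j) - 0.741888*exp(10*j) + 2.100624*exp(9*j) + 7.812*exp(8*j) - 26.165952*exp(7*j) - 18.466188*exp(6*j) + 111.122856*exp(5*j) - 78.187392*exp(4*j) - 25.490053*exp(3*j) + 20.00403*exp(2*j) + 7.8489*exp(j) + 0.729)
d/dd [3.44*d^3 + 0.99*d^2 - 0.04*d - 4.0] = 10.32*d^2 + 1.98*d - 0.04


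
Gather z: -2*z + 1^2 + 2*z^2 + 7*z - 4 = 2*z^2 + 5*z - 3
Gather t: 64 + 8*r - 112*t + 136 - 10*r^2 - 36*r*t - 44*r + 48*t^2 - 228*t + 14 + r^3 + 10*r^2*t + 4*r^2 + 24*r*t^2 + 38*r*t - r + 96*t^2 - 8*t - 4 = r^3 - 6*r^2 - 37*r + t^2*(24*r + 144) + t*(10*r^2 + 2*r - 348) + 210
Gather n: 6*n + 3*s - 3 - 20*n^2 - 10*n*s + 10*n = -20*n^2 + n*(16 - 10*s) + 3*s - 3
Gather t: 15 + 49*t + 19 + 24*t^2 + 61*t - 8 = 24*t^2 + 110*t + 26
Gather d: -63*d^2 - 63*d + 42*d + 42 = -63*d^2 - 21*d + 42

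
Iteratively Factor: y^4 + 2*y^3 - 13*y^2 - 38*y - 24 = (y + 2)*(y^3 - 13*y - 12) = (y - 4)*(y + 2)*(y^2 + 4*y + 3) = (y - 4)*(y + 2)*(y + 3)*(y + 1)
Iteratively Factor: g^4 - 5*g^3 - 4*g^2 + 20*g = (g - 2)*(g^3 - 3*g^2 - 10*g) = g*(g - 2)*(g^2 - 3*g - 10) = g*(g - 2)*(g + 2)*(g - 5)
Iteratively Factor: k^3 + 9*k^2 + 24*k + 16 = (k + 1)*(k^2 + 8*k + 16) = (k + 1)*(k + 4)*(k + 4)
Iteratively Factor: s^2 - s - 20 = (s - 5)*(s + 4)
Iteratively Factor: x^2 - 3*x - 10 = (x + 2)*(x - 5)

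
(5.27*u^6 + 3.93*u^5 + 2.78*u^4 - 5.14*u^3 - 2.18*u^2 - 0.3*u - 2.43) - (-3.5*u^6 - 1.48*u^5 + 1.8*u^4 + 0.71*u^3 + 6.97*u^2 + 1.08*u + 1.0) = 8.77*u^6 + 5.41*u^5 + 0.98*u^4 - 5.85*u^3 - 9.15*u^2 - 1.38*u - 3.43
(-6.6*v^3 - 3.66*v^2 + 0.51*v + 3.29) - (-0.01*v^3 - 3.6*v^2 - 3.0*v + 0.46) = -6.59*v^3 - 0.0600000000000001*v^2 + 3.51*v + 2.83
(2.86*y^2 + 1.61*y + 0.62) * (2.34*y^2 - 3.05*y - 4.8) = 6.6924*y^4 - 4.9556*y^3 - 17.1877*y^2 - 9.619*y - 2.976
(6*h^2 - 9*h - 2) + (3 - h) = 6*h^2 - 10*h + 1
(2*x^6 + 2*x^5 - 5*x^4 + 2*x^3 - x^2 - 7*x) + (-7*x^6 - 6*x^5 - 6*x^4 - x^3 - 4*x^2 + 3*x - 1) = -5*x^6 - 4*x^5 - 11*x^4 + x^3 - 5*x^2 - 4*x - 1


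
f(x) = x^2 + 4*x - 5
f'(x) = 2*x + 4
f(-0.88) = -7.75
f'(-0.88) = 2.24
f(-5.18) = 1.11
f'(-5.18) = -6.36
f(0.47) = -2.90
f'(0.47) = 4.94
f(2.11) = 7.89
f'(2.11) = 8.22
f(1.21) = 1.30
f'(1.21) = 6.42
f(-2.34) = -8.88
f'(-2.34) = -0.68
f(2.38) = 10.18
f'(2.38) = 8.76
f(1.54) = 3.53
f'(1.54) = 7.08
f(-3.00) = -8.00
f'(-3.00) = -2.00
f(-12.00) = 91.00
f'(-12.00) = -20.00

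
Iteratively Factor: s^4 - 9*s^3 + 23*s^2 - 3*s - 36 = (s + 1)*(s^3 - 10*s^2 + 33*s - 36) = (s - 3)*(s + 1)*(s^2 - 7*s + 12) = (s - 4)*(s - 3)*(s + 1)*(s - 3)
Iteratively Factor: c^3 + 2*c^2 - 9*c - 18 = (c - 3)*(c^2 + 5*c + 6) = (c - 3)*(c + 2)*(c + 3)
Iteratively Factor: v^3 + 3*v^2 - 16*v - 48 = (v - 4)*(v^2 + 7*v + 12) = (v - 4)*(v + 4)*(v + 3)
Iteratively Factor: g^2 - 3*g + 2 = (g - 1)*(g - 2)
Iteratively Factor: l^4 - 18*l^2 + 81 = (l + 3)*(l^3 - 3*l^2 - 9*l + 27) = (l - 3)*(l + 3)*(l^2 - 9) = (l - 3)*(l + 3)^2*(l - 3)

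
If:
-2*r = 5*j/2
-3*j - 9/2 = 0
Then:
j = -3/2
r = 15/8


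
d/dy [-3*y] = -3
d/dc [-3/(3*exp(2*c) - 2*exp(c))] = 6*(3*exp(c) - 1)*exp(-c)/(3*exp(c) - 2)^2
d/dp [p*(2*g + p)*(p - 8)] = 4*g*p - 16*g + 3*p^2 - 16*p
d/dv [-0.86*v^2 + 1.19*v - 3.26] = 1.19 - 1.72*v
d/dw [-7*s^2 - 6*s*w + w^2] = -6*s + 2*w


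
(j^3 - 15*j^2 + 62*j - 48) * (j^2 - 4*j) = j^5 - 19*j^4 + 122*j^3 - 296*j^2 + 192*j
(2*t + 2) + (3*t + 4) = 5*t + 6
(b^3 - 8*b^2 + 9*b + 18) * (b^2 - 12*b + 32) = b^5 - 20*b^4 + 137*b^3 - 346*b^2 + 72*b + 576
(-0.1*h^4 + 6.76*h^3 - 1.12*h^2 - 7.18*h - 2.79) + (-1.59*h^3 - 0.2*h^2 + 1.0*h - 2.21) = -0.1*h^4 + 5.17*h^3 - 1.32*h^2 - 6.18*h - 5.0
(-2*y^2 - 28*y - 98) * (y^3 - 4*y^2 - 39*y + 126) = -2*y^5 - 20*y^4 + 92*y^3 + 1232*y^2 + 294*y - 12348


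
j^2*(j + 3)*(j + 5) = j^4 + 8*j^3 + 15*j^2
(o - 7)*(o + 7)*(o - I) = o^3 - I*o^2 - 49*o + 49*I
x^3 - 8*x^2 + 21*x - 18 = (x - 3)^2*(x - 2)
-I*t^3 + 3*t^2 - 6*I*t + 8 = (t - 2*I)*(t + 4*I)*(-I*t + 1)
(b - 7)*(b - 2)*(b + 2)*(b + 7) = b^4 - 53*b^2 + 196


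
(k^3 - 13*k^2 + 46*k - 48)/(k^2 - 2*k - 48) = (k^2 - 5*k + 6)/(k + 6)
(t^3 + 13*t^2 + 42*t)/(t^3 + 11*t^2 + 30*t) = (t + 7)/(t + 5)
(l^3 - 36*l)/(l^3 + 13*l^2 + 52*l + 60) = l*(l - 6)/(l^2 + 7*l + 10)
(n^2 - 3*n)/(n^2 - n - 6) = n/(n + 2)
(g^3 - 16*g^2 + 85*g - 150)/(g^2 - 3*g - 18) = (g^2 - 10*g + 25)/(g + 3)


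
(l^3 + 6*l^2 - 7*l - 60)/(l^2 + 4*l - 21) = (l^2 + 9*l + 20)/(l + 7)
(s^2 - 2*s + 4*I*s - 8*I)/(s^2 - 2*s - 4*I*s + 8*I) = (s + 4*I)/(s - 4*I)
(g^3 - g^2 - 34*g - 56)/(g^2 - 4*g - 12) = (g^2 - 3*g - 28)/(g - 6)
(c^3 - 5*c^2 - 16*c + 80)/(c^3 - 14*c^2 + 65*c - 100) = (c + 4)/(c - 5)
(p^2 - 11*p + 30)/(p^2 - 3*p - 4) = (-p^2 + 11*p - 30)/(-p^2 + 3*p + 4)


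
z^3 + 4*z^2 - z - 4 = (z - 1)*(z + 1)*(z + 4)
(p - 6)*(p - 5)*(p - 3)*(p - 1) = p^4 - 15*p^3 + 77*p^2 - 153*p + 90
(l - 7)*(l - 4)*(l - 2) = l^3 - 13*l^2 + 50*l - 56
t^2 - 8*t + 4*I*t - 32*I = (t - 8)*(t + 4*I)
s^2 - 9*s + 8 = (s - 8)*(s - 1)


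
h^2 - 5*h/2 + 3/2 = (h - 3/2)*(h - 1)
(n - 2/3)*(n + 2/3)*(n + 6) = n^3 + 6*n^2 - 4*n/9 - 8/3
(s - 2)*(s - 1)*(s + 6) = s^3 + 3*s^2 - 16*s + 12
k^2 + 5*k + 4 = (k + 1)*(k + 4)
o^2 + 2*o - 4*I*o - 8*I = (o + 2)*(o - 4*I)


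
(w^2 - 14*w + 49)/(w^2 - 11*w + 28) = (w - 7)/(w - 4)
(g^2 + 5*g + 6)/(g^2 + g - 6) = (g + 2)/(g - 2)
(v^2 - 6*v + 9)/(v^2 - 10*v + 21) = (v - 3)/(v - 7)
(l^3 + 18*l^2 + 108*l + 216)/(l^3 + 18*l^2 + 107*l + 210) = (l^2 + 12*l + 36)/(l^2 + 12*l + 35)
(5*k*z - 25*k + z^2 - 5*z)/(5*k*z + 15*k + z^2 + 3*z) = (z - 5)/(z + 3)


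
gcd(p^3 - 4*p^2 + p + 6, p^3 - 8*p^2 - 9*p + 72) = p - 3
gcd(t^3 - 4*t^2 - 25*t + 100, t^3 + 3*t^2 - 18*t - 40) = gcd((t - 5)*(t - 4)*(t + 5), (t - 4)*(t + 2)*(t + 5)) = t^2 + t - 20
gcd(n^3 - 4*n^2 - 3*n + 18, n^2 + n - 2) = n + 2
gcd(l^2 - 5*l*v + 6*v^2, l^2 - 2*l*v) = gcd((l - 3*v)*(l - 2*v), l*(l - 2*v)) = -l + 2*v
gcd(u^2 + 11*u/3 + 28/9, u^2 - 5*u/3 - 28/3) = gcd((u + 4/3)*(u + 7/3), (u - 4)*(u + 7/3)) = u + 7/3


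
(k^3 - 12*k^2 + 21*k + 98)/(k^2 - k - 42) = (k^2 - 5*k - 14)/(k + 6)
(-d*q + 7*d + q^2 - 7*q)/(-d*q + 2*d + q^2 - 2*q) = (q - 7)/(q - 2)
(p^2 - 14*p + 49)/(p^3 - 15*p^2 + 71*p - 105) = (p - 7)/(p^2 - 8*p + 15)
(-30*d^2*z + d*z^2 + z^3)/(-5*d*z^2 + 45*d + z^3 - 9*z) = z*(6*d + z)/(z^2 - 9)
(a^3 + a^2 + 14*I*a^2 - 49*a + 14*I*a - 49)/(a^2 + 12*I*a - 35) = (a^2 + a*(1 + 7*I) + 7*I)/(a + 5*I)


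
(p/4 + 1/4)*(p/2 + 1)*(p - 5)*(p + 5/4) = p^4/8 - 3*p^3/32 - 31*p^2/16 - 105*p/32 - 25/16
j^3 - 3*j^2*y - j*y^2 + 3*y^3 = (j - 3*y)*(j - y)*(j + y)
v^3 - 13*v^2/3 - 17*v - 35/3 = (v - 7)*(v + 1)*(v + 5/3)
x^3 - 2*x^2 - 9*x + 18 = (x - 3)*(x - 2)*(x + 3)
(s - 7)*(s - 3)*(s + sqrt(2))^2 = s^4 - 10*s^3 + 2*sqrt(2)*s^3 - 20*sqrt(2)*s^2 + 23*s^2 - 20*s + 42*sqrt(2)*s + 42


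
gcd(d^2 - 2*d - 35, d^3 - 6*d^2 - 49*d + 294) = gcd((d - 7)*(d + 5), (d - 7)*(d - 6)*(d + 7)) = d - 7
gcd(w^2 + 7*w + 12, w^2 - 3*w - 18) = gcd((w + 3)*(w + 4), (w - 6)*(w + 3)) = w + 3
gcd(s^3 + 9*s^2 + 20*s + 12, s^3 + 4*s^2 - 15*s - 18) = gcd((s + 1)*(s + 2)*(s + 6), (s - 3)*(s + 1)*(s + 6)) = s^2 + 7*s + 6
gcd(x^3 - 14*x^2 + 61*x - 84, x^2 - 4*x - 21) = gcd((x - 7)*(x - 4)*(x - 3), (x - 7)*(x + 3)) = x - 7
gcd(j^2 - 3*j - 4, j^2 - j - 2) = j + 1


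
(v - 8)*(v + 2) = v^2 - 6*v - 16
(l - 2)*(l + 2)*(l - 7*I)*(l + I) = l^4 - 6*I*l^3 + 3*l^2 + 24*I*l - 28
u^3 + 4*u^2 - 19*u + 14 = (u - 2)*(u - 1)*(u + 7)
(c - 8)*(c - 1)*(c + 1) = c^3 - 8*c^2 - c + 8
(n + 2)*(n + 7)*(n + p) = n^3 + n^2*p + 9*n^2 + 9*n*p + 14*n + 14*p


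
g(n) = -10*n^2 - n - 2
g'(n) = -20*n - 1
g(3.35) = -117.58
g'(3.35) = -68.00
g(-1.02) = -11.38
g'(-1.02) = 19.40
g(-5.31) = -278.65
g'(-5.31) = 105.20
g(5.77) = -340.70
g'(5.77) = -116.40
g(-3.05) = -91.98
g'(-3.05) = 60.00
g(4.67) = -224.76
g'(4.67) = -94.40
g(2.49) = -66.49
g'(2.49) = -50.80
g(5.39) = -297.91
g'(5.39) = -108.80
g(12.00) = -1454.00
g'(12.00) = -241.00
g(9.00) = -821.00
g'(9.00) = -181.00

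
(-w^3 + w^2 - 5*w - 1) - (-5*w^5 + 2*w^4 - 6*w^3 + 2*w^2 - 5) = 5*w^5 - 2*w^4 + 5*w^3 - w^2 - 5*w + 4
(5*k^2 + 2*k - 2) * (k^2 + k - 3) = 5*k^4 + 7*k^3 - 15*k^2 - 8*k + 6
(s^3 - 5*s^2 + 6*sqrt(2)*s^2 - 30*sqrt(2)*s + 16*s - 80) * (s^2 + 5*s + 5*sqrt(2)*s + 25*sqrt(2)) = s^5 + 11*sqrt(2)*s^4 + 51*s^3 - 195*sqrt(2)*s^2 - 1900*s - 2000*sqrt(2)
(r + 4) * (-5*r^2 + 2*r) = -5*r^3 - 18*r^2 + 8*r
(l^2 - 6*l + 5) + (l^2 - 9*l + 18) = 2*l^2 - 15*l + 23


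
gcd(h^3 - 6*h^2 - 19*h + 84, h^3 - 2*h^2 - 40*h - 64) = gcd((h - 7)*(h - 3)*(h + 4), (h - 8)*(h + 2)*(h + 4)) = h + 4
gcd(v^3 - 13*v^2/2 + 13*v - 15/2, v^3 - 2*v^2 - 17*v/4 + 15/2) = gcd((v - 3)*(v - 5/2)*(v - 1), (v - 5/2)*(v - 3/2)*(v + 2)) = v - 5/2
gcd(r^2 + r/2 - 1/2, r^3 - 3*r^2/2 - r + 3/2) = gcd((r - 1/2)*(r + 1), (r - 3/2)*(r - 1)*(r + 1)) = r + 1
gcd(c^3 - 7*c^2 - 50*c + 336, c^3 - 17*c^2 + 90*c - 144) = c^2 - 14*c + 48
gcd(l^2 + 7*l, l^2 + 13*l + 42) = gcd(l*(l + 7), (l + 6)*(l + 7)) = l + 7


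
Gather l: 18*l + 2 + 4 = 18*l + 6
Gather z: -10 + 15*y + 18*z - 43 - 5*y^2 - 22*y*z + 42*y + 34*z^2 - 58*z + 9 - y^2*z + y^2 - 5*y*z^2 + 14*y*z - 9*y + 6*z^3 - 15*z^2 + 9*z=-4*y^2 + 48*y + 6*z^3 + z^2*(19 - 5*y) + z*(-y^2 - 8*y - 31) - 44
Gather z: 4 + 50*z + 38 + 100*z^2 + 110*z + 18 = 100*z^2 + 160*z + 60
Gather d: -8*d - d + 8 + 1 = 9 - 9*d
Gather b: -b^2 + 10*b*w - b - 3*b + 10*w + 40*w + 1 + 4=-b^2 + b*(10*w - 4) + 50*w + 5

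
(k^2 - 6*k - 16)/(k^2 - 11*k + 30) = (k^2 - 6*k - 16)/(k^2 - 11*k + 30)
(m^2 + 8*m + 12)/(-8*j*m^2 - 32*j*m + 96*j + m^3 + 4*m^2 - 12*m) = (-m - 2)/(8*j*m - 16*j - m^2 + 2*m)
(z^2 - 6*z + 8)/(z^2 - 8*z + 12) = (z - 4)/(z - 6)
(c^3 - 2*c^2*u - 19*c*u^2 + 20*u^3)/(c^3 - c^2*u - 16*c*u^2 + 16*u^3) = (-c + 5*u)/(-c + 4*u)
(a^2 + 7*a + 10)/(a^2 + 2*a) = (a + 5)/a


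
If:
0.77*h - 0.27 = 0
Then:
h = 0.35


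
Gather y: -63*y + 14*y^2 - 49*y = 14*y^2 - 112*y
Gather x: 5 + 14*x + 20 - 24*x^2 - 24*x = -24*x^2 - 10*x + 25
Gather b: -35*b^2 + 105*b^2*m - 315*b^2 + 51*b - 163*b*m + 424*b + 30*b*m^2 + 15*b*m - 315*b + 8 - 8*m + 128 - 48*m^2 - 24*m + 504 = b^2*(105*m - 350) + b*(30*m^2 - 148*m + 160) - 48*m^2 - 32*m + 640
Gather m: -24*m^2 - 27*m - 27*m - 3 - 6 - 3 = -24*m^2 - 54*m - 12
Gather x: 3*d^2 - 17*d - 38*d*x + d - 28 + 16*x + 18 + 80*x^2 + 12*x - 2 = 3*d^2 - 16*d + 80*x^2 + x*(28 - 38*d) - 12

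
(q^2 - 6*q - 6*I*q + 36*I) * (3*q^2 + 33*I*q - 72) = 3*q^4 - 18*q^3 + 15*I*q^3 + 126*q^2 - 90*I*q^2 - 756*q + 432*I*q - 2592*I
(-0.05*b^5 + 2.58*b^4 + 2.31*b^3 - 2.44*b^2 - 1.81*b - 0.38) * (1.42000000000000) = -0.071*b^5 + 3.6636*b^4 + 3.2802*b^3 - 3.4648*b^2 - 2.5702*b - 0.5396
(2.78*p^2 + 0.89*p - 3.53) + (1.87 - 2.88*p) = 2.78*p^2 - 1.99*p - 1.66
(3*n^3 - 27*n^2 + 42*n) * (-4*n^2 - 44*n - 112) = -12*n^5 - 24*n^4 + 684*n^3 + 1176*n^2 - 4704*n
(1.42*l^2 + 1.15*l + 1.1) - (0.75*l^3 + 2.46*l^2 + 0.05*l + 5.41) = -0.75*l^3 - 1.04*l^2 + 1.1*l - 4.31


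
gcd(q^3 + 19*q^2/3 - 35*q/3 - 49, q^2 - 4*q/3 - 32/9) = 1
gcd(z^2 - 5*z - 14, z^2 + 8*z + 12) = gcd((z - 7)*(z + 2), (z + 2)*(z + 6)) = z + 2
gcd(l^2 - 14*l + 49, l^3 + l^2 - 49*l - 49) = l - 7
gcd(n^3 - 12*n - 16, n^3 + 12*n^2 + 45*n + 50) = n + 2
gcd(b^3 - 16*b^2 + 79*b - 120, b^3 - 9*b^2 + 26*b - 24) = b - 3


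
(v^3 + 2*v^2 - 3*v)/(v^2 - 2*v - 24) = v*(-v^2 - 2*v + 3)/(-v^2 + 2*v + 24)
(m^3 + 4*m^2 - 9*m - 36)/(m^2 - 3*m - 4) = (-m^3 - 4*m^2 + 9*m + 36)/(-m^2 + 3*m + 4)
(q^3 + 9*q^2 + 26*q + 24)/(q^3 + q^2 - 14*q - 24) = (q + 4)/(q - 4)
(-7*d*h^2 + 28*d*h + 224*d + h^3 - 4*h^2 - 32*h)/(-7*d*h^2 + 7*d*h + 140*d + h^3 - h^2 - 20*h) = (h - 8)/(h - 5)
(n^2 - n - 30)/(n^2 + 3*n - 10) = (n - 6)/(n - 2)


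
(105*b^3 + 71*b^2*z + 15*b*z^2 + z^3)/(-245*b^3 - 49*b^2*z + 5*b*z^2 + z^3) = (3*b + z)/(-7*b + z)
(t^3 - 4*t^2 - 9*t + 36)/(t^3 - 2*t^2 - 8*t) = (t^2 - 9)/(t*(t + 2))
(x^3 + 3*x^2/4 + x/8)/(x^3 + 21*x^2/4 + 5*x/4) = (x + 1/2)/(x + 5)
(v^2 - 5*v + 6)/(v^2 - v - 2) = (v - 3)/(v + 1)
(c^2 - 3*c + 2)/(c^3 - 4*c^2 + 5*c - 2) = 1/(c - 1)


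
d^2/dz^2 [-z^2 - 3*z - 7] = -2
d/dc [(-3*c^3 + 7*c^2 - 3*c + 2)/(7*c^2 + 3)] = (-21*c^4 - 6*c^2 + 14*c - 9)/(49*c^4 + 42*c^2 + 9)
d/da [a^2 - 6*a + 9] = 2*a - 6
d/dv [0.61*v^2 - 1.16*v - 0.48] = 1.22*v - 1.16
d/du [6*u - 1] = 6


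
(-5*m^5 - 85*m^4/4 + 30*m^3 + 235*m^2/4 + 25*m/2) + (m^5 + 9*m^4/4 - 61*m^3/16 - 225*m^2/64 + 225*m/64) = -4*m^5 - 19*m^4 + 419*m^3/16 + 3535*m^2/64 + 1025*m/64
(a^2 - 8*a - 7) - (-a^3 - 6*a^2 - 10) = a^3 + 7*a^2 - 8*a + 3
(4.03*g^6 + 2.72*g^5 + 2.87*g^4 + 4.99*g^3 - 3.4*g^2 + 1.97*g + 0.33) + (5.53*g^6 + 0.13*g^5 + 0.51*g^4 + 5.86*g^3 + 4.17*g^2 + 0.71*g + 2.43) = 9.56*g^6 + 2.85*g^5 + 3.38*g^4 + 10.85*g^3 + 0.77*g^2 + 2.68*g + 2.76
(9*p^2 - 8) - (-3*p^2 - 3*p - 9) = 12*p^2 + 3*p + 1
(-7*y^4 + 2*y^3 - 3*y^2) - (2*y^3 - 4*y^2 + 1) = -7*y^4 + y^2 - 1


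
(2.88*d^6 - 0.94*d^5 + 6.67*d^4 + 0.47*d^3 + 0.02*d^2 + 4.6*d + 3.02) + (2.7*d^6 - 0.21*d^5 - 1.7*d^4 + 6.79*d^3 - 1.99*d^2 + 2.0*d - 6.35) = 5.58*d^6 - 1.15*d^5 + 4.97*d^4 + 7.26*d^3 - 1.97*d^2 + 6.6*d - 3.33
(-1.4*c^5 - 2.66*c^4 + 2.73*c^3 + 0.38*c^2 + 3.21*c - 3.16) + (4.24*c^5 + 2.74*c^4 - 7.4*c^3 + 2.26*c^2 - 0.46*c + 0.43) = 2.84*c^5 + 0.0800000000000001*c^4 - 4.67*c^3 + 2.64*c^2 + 2.75*c - 2.73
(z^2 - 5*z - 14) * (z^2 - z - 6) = z^4 - 6*z^3 - 15*z^2 + 44*z + 84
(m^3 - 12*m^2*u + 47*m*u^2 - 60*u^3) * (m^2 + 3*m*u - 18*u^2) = m^5 - 9*m^4*u - 7*m^3*u^2 + 297*m^2*u^3 - 1026*m*u^4 + 1080*u^5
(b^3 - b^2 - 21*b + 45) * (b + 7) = b^4 + 6*b^3 - 28*b^2 - 102*b + 315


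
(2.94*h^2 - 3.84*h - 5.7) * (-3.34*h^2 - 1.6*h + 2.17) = -9.8196*h^4 + 8.1216*h^3 + 31.5618*h^2 + 0.787200000000002*h - 12.369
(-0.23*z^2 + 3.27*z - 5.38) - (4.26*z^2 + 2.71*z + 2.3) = -4.49*z^2 + 0.56*z - 7.68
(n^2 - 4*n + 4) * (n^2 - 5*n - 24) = n^4 - 9*n^3 + 76*n - 96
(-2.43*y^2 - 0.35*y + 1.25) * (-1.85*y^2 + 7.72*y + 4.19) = 4.4955*y^4 - 18.1121*y^3 - 15.1962*y^2 + 8.1835*y + 5.2375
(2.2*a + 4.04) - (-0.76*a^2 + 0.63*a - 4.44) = 0.76*a^2 + 1.57*a + 8.48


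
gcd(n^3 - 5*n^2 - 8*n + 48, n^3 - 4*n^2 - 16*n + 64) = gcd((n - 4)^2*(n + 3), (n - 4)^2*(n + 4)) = n^2 - 8*n + 16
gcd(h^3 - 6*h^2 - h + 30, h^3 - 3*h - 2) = 1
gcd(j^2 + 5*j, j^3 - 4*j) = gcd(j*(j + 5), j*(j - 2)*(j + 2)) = j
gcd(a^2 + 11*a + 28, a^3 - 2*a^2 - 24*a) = a + 4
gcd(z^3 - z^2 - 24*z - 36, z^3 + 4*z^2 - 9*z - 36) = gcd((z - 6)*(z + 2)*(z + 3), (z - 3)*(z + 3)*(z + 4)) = z + 3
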